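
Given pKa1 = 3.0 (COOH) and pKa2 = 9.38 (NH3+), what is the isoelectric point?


pI = (pKa1 + pKa2) / 2
pI = (3.0 + 9.38) / 2
pI = 6.19

6.19


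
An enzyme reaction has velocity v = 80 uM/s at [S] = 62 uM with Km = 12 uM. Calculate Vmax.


Vmax = v * (Km + [S]) / [S]
Vmax = 80 * (12 + 62) / 62
Vmax = 95.4839 uM/s

95.4839 uM/s


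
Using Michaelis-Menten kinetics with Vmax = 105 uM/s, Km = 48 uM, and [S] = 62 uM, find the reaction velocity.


v = Vmax * [S] / (Km + [S])
v = 105 * 62 / (48 + 62)
v = 59.1818 uM/s

59.1818 uM/s


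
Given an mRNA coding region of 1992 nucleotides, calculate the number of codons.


codons = nucleotides / 3
codons = 1992 / 3 = 664

664


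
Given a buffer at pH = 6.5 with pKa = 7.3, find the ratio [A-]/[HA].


[A-]/[HA] = 10^(pH - pKa)
= 10^(6.5 - 7.3)
= 0.1585

0.1585


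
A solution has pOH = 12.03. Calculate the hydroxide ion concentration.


[OH-] = 10^(-pOH)
[OH-] = 10^(-12.03)
[OH-] = 9.333e-13 M

9.333e-13 M


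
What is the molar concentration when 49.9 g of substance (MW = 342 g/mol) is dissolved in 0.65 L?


C = (mass / MW) / volume
C = (49.9 / 342) / 0.65
C = 0.2245 M

0.2245 M


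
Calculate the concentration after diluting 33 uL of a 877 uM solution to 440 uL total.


C2 = C1 * V1 / V2
C2 = 877 * 33 / 440
C2 = 65.775 uM

65.775 uM


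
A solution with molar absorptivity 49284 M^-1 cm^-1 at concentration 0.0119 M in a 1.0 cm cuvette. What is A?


A = epsilon * c * l
A = 49284 * 0.0119 * 1.0
A = 586.4796

586.4796


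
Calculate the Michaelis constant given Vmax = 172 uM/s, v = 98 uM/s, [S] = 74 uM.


Km = [S] * (Vmax - v) / v
Km = 74 * (172 - 98) / 98
Km = 55.8776 uM

55.8776 uM


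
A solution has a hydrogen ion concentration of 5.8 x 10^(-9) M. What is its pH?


pH = -log10([H+])
pH = -log10(5.8 x 10^(-9))
pH = 8.2366

8.2366


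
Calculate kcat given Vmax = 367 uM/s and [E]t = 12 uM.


kcat = Vmax / [E]t
kcat = 367 / 12
kcat = 30.5833 s^-1

30.5833 s^-1


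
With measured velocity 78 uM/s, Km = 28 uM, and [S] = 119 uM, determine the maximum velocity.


Vmax = v * (Km + [S]) / [S]
Vmax = 78 * (28 + 119) / 119
Vmax = 96.3529 uM/s

96.3529 uM/s


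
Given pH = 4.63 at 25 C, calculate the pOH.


pOH = 14 - pH
pOH = 14 - 4.63
pOH = 9.37

9.37


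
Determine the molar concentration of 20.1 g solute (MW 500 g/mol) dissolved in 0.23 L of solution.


C = (mass / MW) / volume
C = (20.1 / 500) / 0.23
C = 0.1748 M

0.1748 M


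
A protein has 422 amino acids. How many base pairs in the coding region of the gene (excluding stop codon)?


Each amino acid = 1 codon = 3 bp
bp = 422 * 3 = 1266 bp

1266 bp


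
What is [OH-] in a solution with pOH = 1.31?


[OH-] = 10^(-pOH)
[OH-] = 10^(-1.31)
[OH-] = 0.049 M

0.049 M


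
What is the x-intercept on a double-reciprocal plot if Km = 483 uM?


x-intercept = -1/Km
= -1/483
= -0.0021 1/uM

-0.0021 1/uM


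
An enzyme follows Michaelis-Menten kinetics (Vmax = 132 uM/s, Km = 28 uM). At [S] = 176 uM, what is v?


v = Vmax * [S] / (Km + [S])
v = 132 * 176 / (28 + 176)
v = 113.8824 uM/s

113.8824 uM/s


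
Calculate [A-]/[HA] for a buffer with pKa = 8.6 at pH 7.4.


[A-]/[HA] = 10^(pH - pKa)
= 10^(7.4 - 8.6)
= 0.0631

0.0631


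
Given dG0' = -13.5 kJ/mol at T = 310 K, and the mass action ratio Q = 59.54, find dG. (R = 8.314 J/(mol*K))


dG = dG0' + RT * ln(Q) / 1000
dG = -13.5 + 8.314 * 310 * ln(59.54) / 1000
dG = -2.9673 kJ/mol

-2.9673 kJ/mol


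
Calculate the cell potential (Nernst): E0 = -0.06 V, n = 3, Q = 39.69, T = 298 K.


E = E0 - (RT/nF) * ln(Q)
E = -0.06 - (8.314 * 298 / (3 * 96485)) * ln(39.69)
E = -0.0915 V

-0.0915 V


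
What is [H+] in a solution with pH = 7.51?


[H+] = 10^(-pH)
[H+] = 10^(-7.51)
[H+] = 3.090e-08 M

3.090e-08 M


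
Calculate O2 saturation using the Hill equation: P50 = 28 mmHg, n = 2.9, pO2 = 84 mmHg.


Y = pO2^n / (P50^n + pO2^n)
Y = 84^2.9 / (28^2.9 + 84^2.9)
Y = 96.03%

96.03%


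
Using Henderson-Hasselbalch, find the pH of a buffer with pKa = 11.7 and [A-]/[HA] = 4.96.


pH = pKa + log10([A-]/[HA])
pH = 11.7 + log10(4.96)
pH = 12.3955

12.3955


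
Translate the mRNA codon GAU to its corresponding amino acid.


Standard genetic code lookup.
Codon GAU -> Asp

Asp


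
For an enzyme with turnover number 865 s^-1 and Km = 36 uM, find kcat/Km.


Catalytic efficiency = kcat / Km
= 865 / 36
= 24.0278 uM^-1*s^-1

24.0278 uM^-1*s^-1


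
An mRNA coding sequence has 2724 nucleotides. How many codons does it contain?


codons = nucleotides / 3
codons = 2724 / 3 = 908

908


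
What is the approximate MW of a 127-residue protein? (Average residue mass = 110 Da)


MW = n_residues * 110 Da
MW = 127 * 110
MW = 13970 Da

13970 Da


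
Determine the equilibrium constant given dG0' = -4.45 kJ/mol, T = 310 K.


Keq = exp(-dG0 * 1000 / (R * T))
Keq = exp(-(-4.45) * 1000 / (8.314 * 310))
Keq = 5.6214

5.6214


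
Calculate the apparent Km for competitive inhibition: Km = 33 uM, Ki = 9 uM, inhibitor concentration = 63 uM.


Km_app = Km * (1 + [I]/Ki)
Km_app = 33 * (1 + 63/9)
Km_app = 264.0 uM

264.0 uM


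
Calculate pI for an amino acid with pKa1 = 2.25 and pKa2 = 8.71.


pI = (pKa1 + pKa2) / 2
pI = (2.25 + 8.71) / 2
pI = 5.48

5.48


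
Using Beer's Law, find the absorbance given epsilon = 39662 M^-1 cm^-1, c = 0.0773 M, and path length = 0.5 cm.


A = epsilon * c * l
A = 39662 * 0.0773 * 0.5
A = 1532.9363

1532.9363


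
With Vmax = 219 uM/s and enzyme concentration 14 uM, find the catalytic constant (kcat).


kcat = Vmax / [E]t
kcat = 219 / 14
kcat = 15.6429 s^-1

15.6429 s^-1


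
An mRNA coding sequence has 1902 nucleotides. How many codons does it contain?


codons = nucleotides / 3
codons = 1902 / 3 = 634

634


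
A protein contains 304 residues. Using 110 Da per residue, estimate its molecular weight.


MW = n_residues * 110 Da
MW = 304 * 110
MW = 33440 Da

33440 Da


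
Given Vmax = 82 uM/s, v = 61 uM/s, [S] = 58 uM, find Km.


Km = [S] * (Vmax - v) / v
Km = 58 * (82 - 61) / 61
Km = 19.9672 uM

19.9672 uM


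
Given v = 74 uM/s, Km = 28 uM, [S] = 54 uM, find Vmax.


Vmax = v * (Km + [S]) / [S]
Vmax = 74 * (28 + 54) / 54
Vmax = 112.3704 uM/s

112.3704 uM/s


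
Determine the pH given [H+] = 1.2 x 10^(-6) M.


pH = -log10([H+])
pH = -log10(1.2 x 10^(-6))
pH = 5.9208

5.9208


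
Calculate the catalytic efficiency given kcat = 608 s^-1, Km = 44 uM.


Catalytic efficiency = kcat / Km
= 608 / 44
= 13.8182 uM^-1*s^-1

13.8182 uM^-1*s^-1


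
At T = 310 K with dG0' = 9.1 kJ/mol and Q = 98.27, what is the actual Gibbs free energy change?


dG = dG0' + RT * ln(Q) / 1000
dG = 9.1 + 8.314 * 310 * ln(98.27) / 1000
dG = 20.9241 kJ/mol

20.9241 kJ/mol


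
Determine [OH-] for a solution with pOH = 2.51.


[OH-] = 10^(-pOH)
[OH-] = 10^(-2.51)
[OH-] = 0.0031 M

0.0031 M


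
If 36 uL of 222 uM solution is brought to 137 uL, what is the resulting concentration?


C2 = C1 * V1 / V2
C2 = 222 * 36 / 137
C2 = 58.3358 uM

58.3358 uM


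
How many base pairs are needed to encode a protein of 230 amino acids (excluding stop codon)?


Each amino acid = 1 codon = 3 bp
bp = 230 * 3 = 690 bp

690 bp


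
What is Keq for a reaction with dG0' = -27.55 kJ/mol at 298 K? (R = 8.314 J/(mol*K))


Keq = exp(-dG0 * 1000 / (R * T))
Keq = exp(-(-27.55) * 1000 / (8.314 * 298))
Keq = 67491.5423

67491.5423


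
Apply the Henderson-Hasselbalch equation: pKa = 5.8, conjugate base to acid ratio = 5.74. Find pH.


pH = pKa + log10([A-]/[HA])
pH = 5.8 + log10(5.74)
pH = 6.5589

6.5589


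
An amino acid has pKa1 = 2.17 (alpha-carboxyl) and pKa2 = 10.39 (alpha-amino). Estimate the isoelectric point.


pI = (pKa1 + pKa2) / 2
pI = (2.17 + 10.39) / 2
pI = 6.28

6.28


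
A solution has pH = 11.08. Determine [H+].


[H+] = 10^(-pH)
[H+] = 10^(-11.08)
[H+] = 8.318e-12 M

8.318e-12 M


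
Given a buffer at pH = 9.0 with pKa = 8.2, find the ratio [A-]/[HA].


[A-]/[HA] = 10^(pH - pKa)
= 10^(9.0 - 8.2)
= 6.3096

6.3096


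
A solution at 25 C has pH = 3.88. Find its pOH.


pOH = 14 - pH
pOH = 14 - 3.88
pOH = 10.12

10.12


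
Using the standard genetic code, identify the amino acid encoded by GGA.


Standard genetic code lookup.
Codon GGA -> Gly

Gly


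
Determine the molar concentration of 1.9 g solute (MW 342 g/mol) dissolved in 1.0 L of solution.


C = (mass / MW) / volume
C = (1.9 / 342) / 1.0
C = 0.0056 M

0.0056 M


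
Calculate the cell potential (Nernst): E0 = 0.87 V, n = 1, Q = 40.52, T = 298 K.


E = E0 - (RT/nF) * ln(Q)
E = 0.87 - (8.314 * 298 / (1 * 96485)) * ln(40.52)
E = 0.7749 V

0.7749 V


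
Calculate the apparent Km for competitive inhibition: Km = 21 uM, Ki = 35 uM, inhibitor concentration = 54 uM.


Km_app = Km * (1 + [I]/Ki)
Km_app = 21 * (1 + 54/35)
Km_app = 53.4 uM

53.4 uM


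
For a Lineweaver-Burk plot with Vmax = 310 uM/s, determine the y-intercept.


y-intercept = 1/Vmax
= 1/310
= 0.0032 s/uM

0.0032 s/uM


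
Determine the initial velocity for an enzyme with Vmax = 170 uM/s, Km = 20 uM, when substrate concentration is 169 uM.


v = Vmax * [S] / (Km + [S])
v = 170 * 169 / (20 + 169)
v = 152.0106 uM/s

152.0106 uM/s


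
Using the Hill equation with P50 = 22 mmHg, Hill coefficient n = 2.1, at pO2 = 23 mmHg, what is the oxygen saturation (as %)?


Y = pO2^n / (P50^n + pO2^n)
Y = 23^2.1 / (22^2.1 + 23^2.1)
Y = 52.33%

52.33%


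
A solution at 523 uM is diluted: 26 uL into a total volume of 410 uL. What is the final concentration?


C2 = C1 * V1 / V2
C2 = 523 * 26 / 410
C2 = 33.1659 uM

33.1659 uM


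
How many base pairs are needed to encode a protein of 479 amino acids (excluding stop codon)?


Each amino acid = 1 codon = 3 bp
bp = 479 * 3 = 1437 bp

1437 bp


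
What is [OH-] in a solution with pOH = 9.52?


[OH-] = 10^(-pOH)
[OH-] = 10^(-9.52)
[OH-] = 3.020e-10 M

3.020e-10 M


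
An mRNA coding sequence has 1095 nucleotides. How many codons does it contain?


codons = nucleotides / 3
codons = 1095 / 3 = 365

365


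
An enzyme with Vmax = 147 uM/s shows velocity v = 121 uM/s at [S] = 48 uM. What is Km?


Km = [S] * (Vmax - v) / v
Km = 48 * (147 - 121) / 121
Km = 10.314 uM

10.314 uM


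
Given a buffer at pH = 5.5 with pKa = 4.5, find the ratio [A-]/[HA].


[A-]/[HA] = 10^(pH - pKa)
= 10^(5.5 - 4.5)
= 10.0

10.0


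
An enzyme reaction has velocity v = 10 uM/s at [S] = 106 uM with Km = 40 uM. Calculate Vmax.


Vmax = v * (Km + [S]) / [S]
Vmax = 10 * (40 + 106) / 106
Vmax = 13.7736 uM/s

13.7736 uM/s


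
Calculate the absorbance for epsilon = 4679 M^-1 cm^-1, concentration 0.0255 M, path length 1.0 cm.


A = epsilon * c * l
A = 4679 * 0.0255 * 1.0
A = 119.3145

119.3145


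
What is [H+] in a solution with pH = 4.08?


[H+] = 10^(-pH)
[H+] = 10^(-4.08)
[H+] = 8.318e-05 M

8.318e-05 M


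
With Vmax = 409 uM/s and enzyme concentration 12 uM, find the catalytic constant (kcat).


kcat = Vmax / [E]t
kcat = 409 / 12
kcat = 34.0833 s^-1

34.0833 s^-1


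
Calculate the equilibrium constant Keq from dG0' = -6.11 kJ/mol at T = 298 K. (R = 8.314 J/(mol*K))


Keq = exp(-dG0 * 1000 / (R * T))
Keq = exp(-(-6.11) * 1000 / (8.314 * 298))
Keq = 11.7767

11.7767


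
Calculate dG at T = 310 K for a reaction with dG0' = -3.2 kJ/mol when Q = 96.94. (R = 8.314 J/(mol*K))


dG = dG0' + RT * ln(Q) / 1000
dG = -3.2 + 8.314 * 310 * ln(96.94) / 1000
dG = 8.589 kJ/mol

8.589 kJ/mol


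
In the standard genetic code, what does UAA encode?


Standard genetic code lookup.
Codon UAA -> Stop

Stop


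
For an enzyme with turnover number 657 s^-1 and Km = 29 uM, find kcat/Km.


Catalytic efficiency = kcat / Km
= 657 / 29
= 22.6552 uM^-1*s^-1

22.6552 uM^-1*s^-1


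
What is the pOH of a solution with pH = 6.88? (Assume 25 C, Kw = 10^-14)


pOH = 14 - pH
pOH = 14 - 6.88
pOH = 7.12

7.12


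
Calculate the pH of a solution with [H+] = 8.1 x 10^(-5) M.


pH = -log10([H+])
pH = -log10(8.1 x 10^(-5))
pH = 4.0915

4.0915


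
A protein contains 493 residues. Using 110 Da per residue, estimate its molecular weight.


MW = n_residues * 110 Da
MW = 493 * 110
MW = 54230 Da

54230 Da


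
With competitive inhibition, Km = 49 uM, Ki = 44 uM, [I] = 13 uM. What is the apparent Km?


Km_app = Km * (1 + [I]/Ki)
Km_app = 49 * (1 + 13/44)
Km_app = 63.4773 uM

63.4773 uM


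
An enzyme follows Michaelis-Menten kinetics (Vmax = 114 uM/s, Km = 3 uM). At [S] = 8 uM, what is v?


v = Vmax * [S] / (Km + [S])
v = 114 * 8 / (3 + 8)
v = 82.9091 uM/s

82.9091 uM/s


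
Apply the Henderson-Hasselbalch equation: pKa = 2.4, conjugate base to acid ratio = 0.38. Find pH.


pH = pKa + log10([A-]/[HA])
pH = 2.4 + log10(0.38)
pH = 1.9798

1.9798


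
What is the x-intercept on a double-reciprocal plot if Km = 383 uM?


x-intercept = -1/Km
= -1/383
= -0.0026 1/uM

-0.0026 1/uM


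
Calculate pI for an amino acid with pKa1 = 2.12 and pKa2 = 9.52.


pI = (pKa1 + pKa2) / 2
pI = (2.12 + 9.52) / 2
pI = 5.82

5.82


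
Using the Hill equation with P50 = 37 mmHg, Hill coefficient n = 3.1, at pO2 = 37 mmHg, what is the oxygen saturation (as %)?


Y = pO2^n / (P50^n + pO2^n)
Y = 37^3.1 / (37^3.1 + 37^3.1)
Y = 50.0%

50.0%


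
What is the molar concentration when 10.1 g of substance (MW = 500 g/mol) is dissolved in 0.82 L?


C = (mass / MW) / volume
C = (10.1 / 500) / 0.82
C = 0.0246 M

0.0246 M


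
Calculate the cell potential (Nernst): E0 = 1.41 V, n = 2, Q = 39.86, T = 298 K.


E = E0 - (RT/nF) * ln(Q)
E = 1.41 - (8.314 * 298 / (2 * 96485)) * ln(39.86)
E = 1.3627 V

1.3627 V


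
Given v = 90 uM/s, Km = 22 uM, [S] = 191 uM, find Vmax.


Vmax = v * (Km + [S]) / [S]
Vmax = 90 * (22 + 191) / 191
Vmax = 100.3665 uM/s

100.3665 uM/s


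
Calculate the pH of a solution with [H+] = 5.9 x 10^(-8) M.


pH = -log10([H+])
pH = -log10(5.9 x 10^(-8))
pH = 7.2291

7.2291


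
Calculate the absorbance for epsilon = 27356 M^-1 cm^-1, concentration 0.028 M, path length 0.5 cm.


A = epsilon * c * l
A = 27356 * 0.028 * 0.5
A = 382.984

382.984


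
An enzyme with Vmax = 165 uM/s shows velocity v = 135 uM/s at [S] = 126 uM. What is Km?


Km = [S] * (Vmax - v) / v
Km = 126 * (165 - 135) / 135
Km = 28.0 uM

28.0 uM


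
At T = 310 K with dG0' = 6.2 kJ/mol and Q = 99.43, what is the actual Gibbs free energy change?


dG = dG0' + RT * ln(Q) / 1000
dG = 6.2 + 8.314 * 310 * ln(99.43) / 1000
dG = 18.0544 kJ/mol

18.0544 kJ/mol


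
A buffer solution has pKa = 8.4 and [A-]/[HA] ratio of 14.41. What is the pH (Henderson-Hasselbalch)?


pH = pKa + log10([A-]/[HA])
pH = 8.4 + log10(14.41)
pH = 9.5587

9.5587


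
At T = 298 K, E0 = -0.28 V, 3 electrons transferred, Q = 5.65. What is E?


E = E0 - (RT/nF) * ln(Q)
E = -0.28 - (8.314 * 298 / (3 * 96485)) * ln(5.65)
E = -0.2948 V

-0.2948 V


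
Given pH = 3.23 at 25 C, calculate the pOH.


pOH = 14 - pH
pOH = 14 - 3.23
pOH = 10.77

10.77


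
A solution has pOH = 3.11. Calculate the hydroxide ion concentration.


[OH-] = 10^(-pOH)
[OH-] = 10^(-3.11)
[OH-] = 7.762e-04 M

7.762e-04 M


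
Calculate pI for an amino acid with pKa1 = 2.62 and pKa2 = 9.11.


pI = (pKa1 + pKa2) / 2
pI = (2.62 + 9.11) / 2
pI = 5.865

5.865


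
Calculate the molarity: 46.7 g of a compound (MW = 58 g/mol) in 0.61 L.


C = (mass / MW) / volume
C = (46.7 / 58) / 0.61
C = 1.32 M

1.32 M


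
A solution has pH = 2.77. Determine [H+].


[H+] = 10^(-pH)
[H+] = 10^(-2.77)
[H+] = 0.0017 M

0.0017 M


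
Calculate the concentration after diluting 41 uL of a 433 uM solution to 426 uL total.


C2 = C1 * V1 / V2
C2 = 433 * 41 / 426
C2 = 41.6737 uM

41.6737 uM


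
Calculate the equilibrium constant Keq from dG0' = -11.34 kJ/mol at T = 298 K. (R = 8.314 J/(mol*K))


Keq = exp(-dG0 * 1000 / (R * T))
Keq = exp(-(-11.34) * 1000 / (8.314 * 298))
Keq = 97.2283

97.2283


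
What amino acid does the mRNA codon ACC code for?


Standard genetic code lookup.
Codon ACC -> Thr

Thr


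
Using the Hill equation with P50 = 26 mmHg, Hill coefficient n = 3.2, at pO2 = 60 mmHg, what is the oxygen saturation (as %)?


Y = pO2^n / (P50^n + pO2^n)
Y = 60^3.2 / (26^3.2 + 60^3.2)
Y = 93.56%

93.56%


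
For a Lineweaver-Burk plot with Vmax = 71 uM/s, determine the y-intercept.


y-intercept = 1/Vmax
= 1/71
= 0.0141 s/uM

0.0141 s/uM


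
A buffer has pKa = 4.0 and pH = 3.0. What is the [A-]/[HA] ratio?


[A-]/[HA] = 10^(pH - pKa)
= 10^(3.0 - 4.0)
= 0.1

0.1


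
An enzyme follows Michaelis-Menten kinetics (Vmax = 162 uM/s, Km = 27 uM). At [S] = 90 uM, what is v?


v = Vmax * [S] / (Km + [S])
v = 162 * 90 / (27 + 90)
v = 124.6154 uM/s

124.6154 uM/s


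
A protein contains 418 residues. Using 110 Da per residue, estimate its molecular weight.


MW = n_residues * 110 Da
MW = 418 * 110
MW = 45980 Da

45980 Da


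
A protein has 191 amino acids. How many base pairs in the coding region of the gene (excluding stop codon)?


Each amino acid = 1 codon = 3 bp
bp = 191 * 3 = 573 bp

573 bp


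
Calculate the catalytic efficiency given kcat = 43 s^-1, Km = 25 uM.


Catalytic efficiency = kcat / Km
= 43 / 25
= 1.72 uM^-1*s^-1

1.72 uM^-1*s^-1


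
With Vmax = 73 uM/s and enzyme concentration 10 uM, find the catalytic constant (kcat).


kcat = Vmax / [E]t
kcat = 73 / 10
kcat = 7.3 s^-1

7.3 s^-1


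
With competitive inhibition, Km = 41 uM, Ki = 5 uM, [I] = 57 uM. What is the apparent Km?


Km_app = Km * (1 + [I]/Ki)
Km_app = 41 * (1 + 57/5)
Km_app = 508.4 uM

508.4 uM


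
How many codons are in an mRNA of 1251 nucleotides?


codons = nucleotides / 3
codons = 1251 / 3 = 417

417


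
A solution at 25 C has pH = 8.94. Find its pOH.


pOH = 14 - pH
pOH = 14 - 8.94
pOH = 5.06

5.06


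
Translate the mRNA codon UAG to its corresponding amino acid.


Standard genetic code lookup.
Codon UAG -> Stop

Stop


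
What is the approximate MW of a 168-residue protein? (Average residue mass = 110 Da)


MW = n_residues * 110 Da
MW = 168 * 110
MW = 18480 Da

18480 Da


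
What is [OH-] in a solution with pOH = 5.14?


[OH-] = 10^(-pOH)
[OH-] = 10^(-5.14)
[OH-] = 7.244e-06 M

7.244e-06 M


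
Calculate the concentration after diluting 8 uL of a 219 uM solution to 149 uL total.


C2 = C1 * V1 / V2
C2 = 219 * 8 / 149
C2 = 11.7584 uM

11.7584 uM


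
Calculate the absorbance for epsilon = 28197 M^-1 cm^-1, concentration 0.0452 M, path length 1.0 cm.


A = epsilon * c * l
A = 28197 * 0.0452 * 1.0
A = 1274.5044

1274.5044


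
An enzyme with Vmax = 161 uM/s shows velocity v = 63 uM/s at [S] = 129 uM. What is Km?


Km = [S] * (Vmax - v) / v
Km = 129 * (161 - 63) / 63
Km = 200.6667 uM

200.6667 uM


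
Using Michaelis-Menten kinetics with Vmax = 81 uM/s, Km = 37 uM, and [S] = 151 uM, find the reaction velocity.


v = Vmax * [S] / (Km + [S])
v = 81 * 151 / (37 + 151)
v = 65.0585 uM/s

65.0585 uM/s


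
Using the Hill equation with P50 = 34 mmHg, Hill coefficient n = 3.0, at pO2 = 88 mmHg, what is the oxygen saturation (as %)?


Y = pO2^n / (P50^n + pO2^n)
Y = 88^3.0 / (34^3.0 + 88^3.0)
Y = 94.55%

94.55%


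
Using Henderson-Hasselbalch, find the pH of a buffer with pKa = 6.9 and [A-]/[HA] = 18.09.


pH = pKa + log10([A-]/[HA])
pH = 6.9 + log10(18.09)
pH = 8.1574

8.1574


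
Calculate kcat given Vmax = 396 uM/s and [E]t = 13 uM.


kcat = Vmax / [E]t
kcat = 396 / 13
kcat = 30.4615 s^-1

30.4615 s^-1


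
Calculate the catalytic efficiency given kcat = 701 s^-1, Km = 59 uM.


Catalytic efficiency = kcat / Km
= 701 / 59
= 11.8814 uM^-1*s^-1

11.8814 uM^-1*s^-1


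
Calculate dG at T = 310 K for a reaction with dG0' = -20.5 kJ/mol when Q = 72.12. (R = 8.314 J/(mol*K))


dG = dG0' + RT * ln(Q) / 1000
dG = -20.5 + 8.314 * 310 * ln(72.12) / 1000
dG = -9.4733 kJ/mol

-9.4733 kJ/mol


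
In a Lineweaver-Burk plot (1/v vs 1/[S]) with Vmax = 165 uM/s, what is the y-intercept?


y-intercept = 1/Vmax
= 1/165
= 0.0061 s/uM

0.0061 s/uM


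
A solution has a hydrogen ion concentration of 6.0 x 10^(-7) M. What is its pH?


pH = -log10([H+])
pH = -log10(6.0 x 10^(-7))
pH = 6.2218

6.2218


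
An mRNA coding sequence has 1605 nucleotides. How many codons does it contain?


codons = nucleotides / 3
codons = 1605 / 3 = 535

535


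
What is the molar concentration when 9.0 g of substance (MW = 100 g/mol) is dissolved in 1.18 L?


C = (mass / MW) / volume
C = (9.0 / 100) / 1.18
C = 0.0763 M

0.0763 M


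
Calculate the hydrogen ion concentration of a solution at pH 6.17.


[H+] = 10^(-pH)
[H+] = 10^(-6.17)
[H+] = 6.761e-07 M

6.761e-07 M


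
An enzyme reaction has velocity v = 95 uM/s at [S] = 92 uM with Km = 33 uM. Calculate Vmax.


Vmax = v * (Km + [S]) / [S]
Vmax = 95 * (33 + 92) / 92
Vmax = 129.0761 uM/s

129.0761 uM/s


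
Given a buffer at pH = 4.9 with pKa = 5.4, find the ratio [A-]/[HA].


[A-]/[HA] = 10^(pH - pKa)
= 10^(4.9 - 5.4)
= 0.3162

0.3162


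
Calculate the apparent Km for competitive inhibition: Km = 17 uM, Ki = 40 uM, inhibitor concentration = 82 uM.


Km_app = Km * (1 + [I]/Ki)
Km_app = 17 * (1 + 82/40)
Km_app = 51.85 uM

51.85 uM


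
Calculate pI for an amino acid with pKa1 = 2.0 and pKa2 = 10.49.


pI = (pKa1 + pKa2) / 2
pI = (2.0 + 10.49) / 2
pI = 6.245

6.245


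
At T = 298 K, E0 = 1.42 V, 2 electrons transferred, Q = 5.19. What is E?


E = E0 - (RT/nF) * ln(Q)
E = 1.42 - (8.314 * 298 / (2 * 96485)) * ln(5.19)
E = 1.3989 V

1.3989 V


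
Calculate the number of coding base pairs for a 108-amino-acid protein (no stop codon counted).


Each amino acid = 1 codon = 3 bp
bp = 108 * 3 = 324 bp

324 bp


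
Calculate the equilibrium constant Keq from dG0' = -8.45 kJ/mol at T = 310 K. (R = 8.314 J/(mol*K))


Keq = exp(-dG0 * 1000 / (R * T))
Keq = exp(-(-8.45) * 1000 / (8.314 * 310))
Keq = 26.5379

26.5379


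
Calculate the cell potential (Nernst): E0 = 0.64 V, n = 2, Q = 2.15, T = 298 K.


E = E0 - (RT/nF) * ln(Q)
E = 0.64 - (8.314 * 298 / (2 * 96485)) * ln(2.15)
E = 0.6302 V

0.6302 V


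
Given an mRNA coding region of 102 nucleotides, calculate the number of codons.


codons = nucleotides / 3
codons = 102 / 3 = 34

34


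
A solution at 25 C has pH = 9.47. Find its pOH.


pOH = 14 - pH
pOH = 14 - 9.47
pOH = 4.53

4.53


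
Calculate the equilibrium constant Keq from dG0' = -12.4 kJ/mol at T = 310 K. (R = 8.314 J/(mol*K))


Keq = exp(-dG0 * 1000 / (R * T))
Keq = exp(-(-12.4) * 1000 / (8.314 * 310))
Keq = 122.8743

122.8743


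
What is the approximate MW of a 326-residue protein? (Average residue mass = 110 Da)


MW = n_residues * 110 Da
MW = 326 * 110
MW = 35860 Da

35860 Da


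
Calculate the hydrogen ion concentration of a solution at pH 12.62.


[H+] = 10^(-pH)
[H+] = 10^(-12.62)
[H+] = 2.399e-13 M

2.399e-13 M


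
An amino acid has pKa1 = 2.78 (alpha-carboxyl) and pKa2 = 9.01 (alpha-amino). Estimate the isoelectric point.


pI = (pKa1 + pKa2) / 2
pI = (2.78 + 9.01) / 2
pI = 5.895

5.895


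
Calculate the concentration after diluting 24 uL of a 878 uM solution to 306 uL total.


C2 = C1 * V1 / V2
C2 = 878 * 24 / 306
C2 = 68.8627 uM

68.8627 uM


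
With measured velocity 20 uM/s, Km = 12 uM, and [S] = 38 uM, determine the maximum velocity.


Vmax = v * (Km + [S]) / [S]
Vmax = 20 * (12 + 38) / 38
Vmax = 26.3158 uM/s

26.3158 uM/s


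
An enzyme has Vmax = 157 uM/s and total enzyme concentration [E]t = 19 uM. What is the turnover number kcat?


kcat = Vmax / [E]t
kcat = 157 / 19
kcat = 8.2632 s^-1

8.2632 s^-1


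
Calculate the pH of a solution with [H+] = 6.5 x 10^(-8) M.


pH = -log10([H+])
pH = -log10(6.5 x 10^(-8))
pH = 7.1871

7.1871


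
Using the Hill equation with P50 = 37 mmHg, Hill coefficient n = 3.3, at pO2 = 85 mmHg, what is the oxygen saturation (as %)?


Y = pO2^n / (P50^n + pO2^n)
Y = 85^3.3 / (37^3.3 + 85^3.3)
Y = 93.96%

93.96%


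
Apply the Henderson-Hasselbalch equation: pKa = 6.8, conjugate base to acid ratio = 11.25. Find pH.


pH = pKa + log10([A-]/[HA])
pH = 6.8 + log10(11.25)
pH = 7.8512

7.8512


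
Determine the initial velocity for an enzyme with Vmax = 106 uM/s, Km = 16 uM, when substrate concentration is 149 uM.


v = Vmax * [S] / (Km + [S])
v = 106 * 149 / (16 + 149)
v = 95.7212 uM/s

95.7212 uM/s


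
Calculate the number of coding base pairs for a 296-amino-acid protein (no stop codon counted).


Each amino acid = 1 codon = 3 bp
bp = 296 * 3 = 888 bp

888 bp


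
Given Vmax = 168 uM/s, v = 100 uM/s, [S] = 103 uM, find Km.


Km = [S] * (Vmax - v) / v
Km = 103 * (168 - 100) / 100
Km = 70.04 uM

70.04 uM


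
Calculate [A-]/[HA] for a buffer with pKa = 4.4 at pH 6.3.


[A-]/[HA] = 10^(pH - pKa)
= 10^(6.3 - 4.4)
= 79.4328

79.4328


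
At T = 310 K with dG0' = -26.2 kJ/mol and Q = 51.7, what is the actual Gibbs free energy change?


dG = dG0' + RT * ln(Q) / 1000
dG = -26.2 + 8.314 * 310 * ln(51.7) / 1000
dG = -16.0312 kJ/mol

-16.0312 kJ/mol


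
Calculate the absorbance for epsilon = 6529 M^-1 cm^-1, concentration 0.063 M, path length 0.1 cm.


A = epsilon * c * l
A = 6529 * 0.063 * 0.1
A = 41.1327

41.1327


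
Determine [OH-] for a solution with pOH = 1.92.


[OH-] = 10^(-pOH)
[OH-] = 10^(-1.92)
[OH-] = 0.012 M

0.012 M


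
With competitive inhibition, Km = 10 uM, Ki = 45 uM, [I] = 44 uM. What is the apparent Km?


Km_app = Km * (1 + [I]/Ki)
Km_app = 10 * (1 + 44/45)
Km_app = 19.7778 uM

19.7778 uM


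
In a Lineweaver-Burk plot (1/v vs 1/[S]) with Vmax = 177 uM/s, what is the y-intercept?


y-intercept = 1/Vmax
= 1/177
= 0.0056 s/uM

0.0056 s/uM


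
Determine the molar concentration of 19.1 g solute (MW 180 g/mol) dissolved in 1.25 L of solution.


C = (mass / MW) / volume
C = (19.1 / 180) / 1.25
C = 0.0849 M

0.0849 M


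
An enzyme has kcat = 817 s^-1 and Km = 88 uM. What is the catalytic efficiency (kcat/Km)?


Catalytic efficiency = kcat / Km
= 817 / 88
= 9.2841 uM^-1*s^-1

9.2841 uM^-1*s^-1


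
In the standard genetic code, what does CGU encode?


Standard genetic code lookup.
Codon CGU -> Arg

Arg


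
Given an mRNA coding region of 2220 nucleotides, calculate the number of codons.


codons = nucleotides / 3
codons = 2220 / 3 = 740

740


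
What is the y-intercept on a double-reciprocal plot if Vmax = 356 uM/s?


y-intercept = 1/Vmax
= 1/356
= 0.0028 s/uM

0.0028 s/uM


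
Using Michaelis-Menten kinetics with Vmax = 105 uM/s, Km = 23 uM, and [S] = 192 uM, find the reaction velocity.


v = Vmax * [S] / (Km + [S])
v = 105 * 192 / (23 + 192)
v = 93.7674 uM/s

93.7674 uM/s


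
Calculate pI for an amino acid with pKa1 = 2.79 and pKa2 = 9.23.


pI = (pKa1 + pKa2) / 2
pI = (2.79 + 9.23) / 2
pI = 6.01

6.01


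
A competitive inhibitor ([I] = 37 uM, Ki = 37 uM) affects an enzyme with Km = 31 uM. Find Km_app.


Km_app = Km * (1 + [I]/Ki)
Km_app = 31 * (1 + 37/37)
Km_app = 62.0 uM

62.0 uM


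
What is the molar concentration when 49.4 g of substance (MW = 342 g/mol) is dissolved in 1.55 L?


C = (mass / MW) / volume
C = (49.4 / 342) / 1.55
C = 0.0932 M

0.0932 M


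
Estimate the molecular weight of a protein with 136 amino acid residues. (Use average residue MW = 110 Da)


MW = n_residues * 110 Da
MW = 136 * 110
MW = 14960 Da

14960 Da


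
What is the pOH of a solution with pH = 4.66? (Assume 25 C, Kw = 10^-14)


pOH = 14 - pH
pOH = 14 - 4.66
pOH = 9.34

9.34


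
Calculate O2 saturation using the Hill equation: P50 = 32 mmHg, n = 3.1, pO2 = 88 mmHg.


Y = pO2^n / (P50^n + pO2^n)
Y = 88^3.1 / (32^3.1 + 88^3.1)
Y = 95.84%

95.84%


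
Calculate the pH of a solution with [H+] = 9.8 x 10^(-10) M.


pH = -log10([H+])
pH = -log10(9.8 x 10^(-10))
pH = 9.0088

9.0088


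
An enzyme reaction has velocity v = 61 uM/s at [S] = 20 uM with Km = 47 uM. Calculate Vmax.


Vmax = v * (Km + [S]) / [S]
Vmax = 61 * (47 + 20) / 20
Vmax = 204.35 uM/s

204.35 uM/s


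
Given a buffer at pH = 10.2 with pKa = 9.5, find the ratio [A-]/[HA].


[A-]/[HA] = 10^(pH - pKa)
= 10^(10.2 - 9.5)
= 5.0119

5.0119


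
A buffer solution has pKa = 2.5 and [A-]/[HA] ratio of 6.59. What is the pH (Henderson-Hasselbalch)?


pH = pKa + log10([A-]/[HA])
pH = 2.5 + log10(6.59)
pH = 3.3189

3.3189


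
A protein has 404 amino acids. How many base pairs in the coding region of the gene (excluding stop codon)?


Each amino acid = 1 codon = 3 bp
bp = 404 * 3 = 1212 bp

1212 bp


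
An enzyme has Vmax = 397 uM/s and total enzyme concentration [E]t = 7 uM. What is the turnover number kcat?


kcat = Vmax / [E]t
kcat = 397 / 7
kcat = 56.7143 s^-1

56.7143 s^-1


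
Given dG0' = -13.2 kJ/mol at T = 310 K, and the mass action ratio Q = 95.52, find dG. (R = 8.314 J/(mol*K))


dG = dG0' + RT * ln(Q) / 1000
dG = -13.2 + 8.314 * 310 * ln(95.52) / 1000
dG = -1.449 kJ/mol

-1.449 kJ/mol


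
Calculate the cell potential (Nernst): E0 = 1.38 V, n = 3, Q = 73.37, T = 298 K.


E = E0 - (RT/nF) * ln(Q)
E = 1.38 - (8.314 * 298 / (3 * 96485)) * ln(73.37)
E = 1.3432 V

1.3432 V


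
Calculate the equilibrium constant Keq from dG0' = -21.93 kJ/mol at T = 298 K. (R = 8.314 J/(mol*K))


Keq = exp(-dG0 * 1000 / (R * T))
Keq = exp(-(-21.93) * 1000 / (8.314 * 298))
Keq = 6984.2141

6984.2141


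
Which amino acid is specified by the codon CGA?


Standard genetic code lookup.
Codon CGA -> Arg

Arg


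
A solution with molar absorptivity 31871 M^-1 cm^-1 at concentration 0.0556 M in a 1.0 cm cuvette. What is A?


A = epsilon * c * l
A = 31871 * 0.0556 * 1.0
A = 1772.0276

1772.0276


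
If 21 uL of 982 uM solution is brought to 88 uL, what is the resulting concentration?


C2 = C1 * V1 / V2
C2 = 982 * 21 / 88
C2 = 234.3409 uM

234.3409 uM


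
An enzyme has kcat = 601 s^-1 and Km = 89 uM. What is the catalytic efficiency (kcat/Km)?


Catalytic efficiency = kcat / Km
= 601 / 89
= 6.7528 uM^-1*s^-1

6.7528 uM^-1*s^-1


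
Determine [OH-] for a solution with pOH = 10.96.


[OH-] = 10^(-pOH)
[OH-] = 10^(-10.96)
[OH-] = 1.096e-11 M

1.096e-11 M


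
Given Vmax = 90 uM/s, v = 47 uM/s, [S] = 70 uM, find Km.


Km = [S] * (Vmax - v) / v
Km = 70 * (90 - 47) / 47
Km = 64.0426 uM

64.0426 uM


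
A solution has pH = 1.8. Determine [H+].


[H+] = 10^(-pH)
[H+] = 10^(-1.8)
[H+] = 0.0158 M

0.0158 M


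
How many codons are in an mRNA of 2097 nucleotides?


codons = nucleotides / 3
codons = 2097 / 3 = 699

699


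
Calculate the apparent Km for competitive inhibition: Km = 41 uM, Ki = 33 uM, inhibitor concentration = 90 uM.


Km_app = Km * (1 + [I]/Ki)
Km_app = 41 * (1 + 90/33)
Km_app = 152.8182 uM

152.8182 uM


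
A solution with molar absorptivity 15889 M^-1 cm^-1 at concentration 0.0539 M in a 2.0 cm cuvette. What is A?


A = epsilon * c * l
A = 15889 * 0.0539 * 2.0
A = 1712.8342

1712.8342


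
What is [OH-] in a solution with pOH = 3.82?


[OH-] = 10^(-pOH)
[OH-] = 10^(-3.82)
[OH-] = 1.514e-04 M

1.514e-04 M


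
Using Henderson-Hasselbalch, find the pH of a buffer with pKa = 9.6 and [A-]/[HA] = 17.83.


pH = pKa + log10([A-]/[HA])
pH = 9.6 + log10(17.83)
pH = 10.8512

10.8512


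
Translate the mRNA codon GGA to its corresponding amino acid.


Standard genetic code lookup.
Codon GGA -> Gly

Gly


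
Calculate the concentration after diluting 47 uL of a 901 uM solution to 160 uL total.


C2 = C1 * V1 / V2
C2 = 901 * 47 / 160
C2 = 264.6687 uM

264.6687 uM


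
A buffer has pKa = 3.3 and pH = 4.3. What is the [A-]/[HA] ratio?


[A-]/[HA] = 10^(pH - pKa)
= 10^(4.3 - 3.3)
= 10.0

10.0


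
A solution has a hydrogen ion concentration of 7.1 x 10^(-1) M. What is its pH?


pH = -log10([H+])
pH = -log10(7.1 x 10^(-1))
pH = 0.1487

0.1487


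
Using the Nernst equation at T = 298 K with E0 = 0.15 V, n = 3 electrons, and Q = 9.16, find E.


E = E0 - (RT/nF) * ln(Q)
E = 0.15 - (8.314 * 298 / (3 * 96485)) * ln(9.16)
E = 0.131 V

0.131 V


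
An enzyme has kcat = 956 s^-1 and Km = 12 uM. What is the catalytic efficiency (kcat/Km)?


Catalytic efficiency = kcat / Km
= 956 / 12
= 79.6667 uM^-1*s^-1

79.6667 uM^-1*s^-1


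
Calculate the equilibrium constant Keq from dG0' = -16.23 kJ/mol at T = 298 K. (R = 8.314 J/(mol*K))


Keq = exp(-dG0 * 1000 / (R * T))
Keq = exp(-(-16.23) * 1000 / (8.314 * 298))
Keq = 699.7816

699.7816


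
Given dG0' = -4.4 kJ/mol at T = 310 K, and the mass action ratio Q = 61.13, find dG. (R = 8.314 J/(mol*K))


dG = dG0' + RT * ln(Q) / 1000
dG = -4.4 + 8.314 * 310 * ln(61.13) / 1000
dG = 6.2006 kJ/mol

6.2006 kJ/mol


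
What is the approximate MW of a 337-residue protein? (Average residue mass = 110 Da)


MW = n_residues * 110 Da
MW = 337 * 110
MW = 37070 Da

37070 Da


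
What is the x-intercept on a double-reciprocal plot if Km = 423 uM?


x-intercept = -1/Km
= -1/423
= -0.0024 1/uM

-0.0024 1/uM


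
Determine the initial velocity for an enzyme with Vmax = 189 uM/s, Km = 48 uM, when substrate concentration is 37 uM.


v = Vmax * [S] / (Km + [S])
v = 189 * 37 / (48 + 37)
v = 82.2706 uM/s

82.2706 uM/s


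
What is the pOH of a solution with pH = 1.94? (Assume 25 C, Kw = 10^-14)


pOH = 14 - pH
pOH = 14 - 1.94
pOH = 12.06

12.06


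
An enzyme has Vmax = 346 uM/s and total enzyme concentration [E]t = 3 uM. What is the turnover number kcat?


kcat = Vmax / [E]t
kcat = 346 / 3
kcat = 115.3333 s^-1

115.3333 s^-1


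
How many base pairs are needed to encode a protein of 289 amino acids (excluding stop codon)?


Each amino acid = 1 codon = 3 bp
bp = 289 * 3 = 867 bp

867 bp


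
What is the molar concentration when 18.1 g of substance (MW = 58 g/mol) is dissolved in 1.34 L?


C = (mass / MW) / volume
C = (18.1 / 58) / 1.34
C = 0.2329 M

0.2329 M


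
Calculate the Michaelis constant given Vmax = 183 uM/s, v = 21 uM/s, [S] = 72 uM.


Km = [S] * (Vmax - v) / v
Km = 72 * (183 - 21) / 21
Km = 555.4286 uM

555.4286 uM


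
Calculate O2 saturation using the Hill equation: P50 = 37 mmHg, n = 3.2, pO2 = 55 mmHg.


Y = pO2^n / (P50^n + pO2^n)
Y = 55^3.2 / (37^3.2 + 55^3.2)
Y = 78.05%

78.05%


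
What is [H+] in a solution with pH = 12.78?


[H+] = 10^(-pH)
[H+] = 10^(-12.78)
[H+] = 1.660e-13 M

1.660e-13 M


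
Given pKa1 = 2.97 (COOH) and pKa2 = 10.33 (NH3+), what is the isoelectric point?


pI = (pKa1 + pKa2) / 2
pI = (2.97 + 10.33) / 2
pI = 6.65

6.65


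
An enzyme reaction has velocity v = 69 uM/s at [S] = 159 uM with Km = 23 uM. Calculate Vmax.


Vmax = v * (Km + [S]) / [S]
Vmax = 69 * (23 + 159) / 159
Vmax = 78.9811 uM/s

78.9811 uM/s


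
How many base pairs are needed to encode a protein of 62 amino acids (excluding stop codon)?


Each amino acid = 1 codon = 3 bp
bp = 62 * 3 = 186 bp

186 bp


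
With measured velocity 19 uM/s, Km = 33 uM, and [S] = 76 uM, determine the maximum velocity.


Vmax = v * (Km + [S]) / [S]
Vmax = 19 * (33 + 76) / 76
Vmax = 27.25 uM/s

27.25 uM/s


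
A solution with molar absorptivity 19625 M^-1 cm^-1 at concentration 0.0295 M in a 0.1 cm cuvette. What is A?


A = epsilon * c * l
A = 19625 * 0.0295 * 0.1
A = 57.8938

57.8938


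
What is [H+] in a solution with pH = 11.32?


[H+] = 10^(-pH)
[H+] = 10^(-11.32)
[H+] = 4.786e-12 M

4.786e-12 M


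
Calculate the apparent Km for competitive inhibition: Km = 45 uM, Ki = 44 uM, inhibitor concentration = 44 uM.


Km_app = Km * (1 + [I]/Ki)
Km_app = 45 * (1 + 44/44)
Km_app = 90.0 uM

90.0 uM


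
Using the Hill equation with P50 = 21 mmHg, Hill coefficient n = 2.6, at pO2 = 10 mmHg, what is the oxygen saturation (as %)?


Y = pO2^n / (P50^n + pO2^n)
Y = 10^2.6 / (21^2.6 + 10^2.6)
Y = 12.69%

12.69%


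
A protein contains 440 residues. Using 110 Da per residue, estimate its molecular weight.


MW = n_residues * 110 Da
MW = 440 * 110
MW = 48400 Da

48400 Da


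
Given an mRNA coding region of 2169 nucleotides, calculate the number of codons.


codons = nucleotides / 3
codons = 2169 / 3 = 723

723


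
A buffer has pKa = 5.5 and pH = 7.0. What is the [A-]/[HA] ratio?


[A-]/[HA] = 10^(pH - pKa)
= 10^(7.0 - 5.5)
= 31.6228

31.6228


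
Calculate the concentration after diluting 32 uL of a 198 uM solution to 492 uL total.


C2 = C1 * V1 / V2
C2 = 198 * 32 / 492
C2 = 12.878 uM

12.878 uM


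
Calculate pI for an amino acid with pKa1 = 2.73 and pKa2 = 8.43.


pI = (pKa1 + pKa2) / 2
pI = (2.73 + 8.43) / 2
pI = 5.58

5.58


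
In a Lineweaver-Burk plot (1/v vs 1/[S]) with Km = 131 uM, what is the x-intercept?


x-intercept = -1/Km
= -1/131
= -0.0076 1/uM

-0.0076 1/uM


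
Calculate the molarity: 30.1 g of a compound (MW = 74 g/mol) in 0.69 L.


C = (mass / MW) / volume
C = (30.1 / 74) / 0.69
C = 0.5895 M

0.5895 M


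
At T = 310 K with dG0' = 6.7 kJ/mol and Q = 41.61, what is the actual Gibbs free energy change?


dG = dG0' + RT * ln(Q) / 1000
dG = 6.7 + 8.314 * 310 * ln(41.61) / 1000
dG = 16.3092 kJ/mol

16.3092 kJ/mol


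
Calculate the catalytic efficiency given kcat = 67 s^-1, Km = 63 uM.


Catalytic efficiency = kcat / Km
= 67 / 63
= 1.0635 uM^-1*s^-1

1.0635 uM^-1*s^-1


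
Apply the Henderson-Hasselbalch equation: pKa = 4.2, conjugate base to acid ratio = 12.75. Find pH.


pH = pKa + log10([A-]/[HA])
pH = 4.2 + log10(12.75)
pH = 5.3055

5.3055


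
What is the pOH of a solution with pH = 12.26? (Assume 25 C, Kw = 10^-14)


pOH = 14 - pH
pOH = 14 - 12.26
pOH = 1.74

1.74


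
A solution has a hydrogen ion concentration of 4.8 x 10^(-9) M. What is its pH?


pH = -log10([H+])
pH = -log10(4.8 x 10^(-9))
pH = 8.3188

8.3188


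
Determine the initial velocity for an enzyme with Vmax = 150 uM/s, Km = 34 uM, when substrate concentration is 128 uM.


v = Vmax * [S] / (Km + [S])
v = 150 * 128 / (34 + 128)
v = 118.5185 uM/s

118.5185 uM/s


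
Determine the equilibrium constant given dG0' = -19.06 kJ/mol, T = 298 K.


Keq = exp(-dG0 * 1000 / (R * T))
Keq = exp(-(-19.06) * 1000 / (8.314 * 298))
Keq = 2192.9777

2192.9777


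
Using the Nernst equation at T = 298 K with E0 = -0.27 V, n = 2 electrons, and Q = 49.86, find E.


E = E0 - (RT/nF) * ln(Q)
E = -0.27 - (8.314 * 298 / (2 * 96485)) * ln(49.86)
E = -0.3202 V

-0.3202 V


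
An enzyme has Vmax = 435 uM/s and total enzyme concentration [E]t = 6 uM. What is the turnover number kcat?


kcat = Vmax / [E]t
kcat = 435 / 6
kcat = 72.5 s^-1

72.5 s^-1


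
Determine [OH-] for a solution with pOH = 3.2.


[OH-] = 10^(-pOH)
[OH-] = 10^(-3.2)
[OH-] = 6.310e-04 M

6.310e-04 M


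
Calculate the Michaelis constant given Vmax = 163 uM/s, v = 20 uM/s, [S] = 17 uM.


Km = [S] * (Vmax - v) / v
Km = 17 * (163 - 20) / 20
Km = 121.55 uM

121.55 uM


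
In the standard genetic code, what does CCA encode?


Standard genetic code lookup.
Codon CCA -> Pro

Pro


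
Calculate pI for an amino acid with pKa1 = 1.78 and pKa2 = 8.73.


pI = (pKa1 + pKa2) / 2
pI = (1.78 + 8.73) / 2
pI = 5.255

5.255


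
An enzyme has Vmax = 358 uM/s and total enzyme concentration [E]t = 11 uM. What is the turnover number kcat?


kcat = Vmax / [E]t
kcat = 358 / 11
kcat = 32.5455 s^-1

32.5455 s^-1
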